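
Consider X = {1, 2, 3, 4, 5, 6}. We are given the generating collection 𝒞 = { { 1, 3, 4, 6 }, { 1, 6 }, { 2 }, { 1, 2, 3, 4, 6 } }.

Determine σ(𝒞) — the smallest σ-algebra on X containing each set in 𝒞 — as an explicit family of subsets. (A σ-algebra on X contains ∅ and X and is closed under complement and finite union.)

σ(𝒞) = { {  }, { 2 }, { 5 }, { 1, 6 }, { 2, 5 }, { 3, 4 }, { 1, 2, 6 }, { 1, 5, 6 }, { 2, 3, 4 }, { 3, 4, 5 }, { 1, 2, 5, 6 }, { 1, 3, 4, 6 }, { 2, 3, 4, 5 }, { 1, 2, 3, 4, 6 }, { 1, 3, 4, 5, 6 }, X }

Working:
Take S₀ = 𝒞 ∪ {∅, X} = { {  }, { 2 }, { 1, 6 }, { 1, 3, 4, 6 }, { 1, 2, 3, 4, 6 }, X }.
Iteration 1. New:
  { 5 }  = ᶜ of { 1, 2, 3, 4, 6 }
  { 2, 5 }  = ᶜ of { 1, 3, 4, 6 }
  { 1, 2, 6 }  = { 1, 6 } ∪ { 2 }
  { 2, 3, 4, 5 }  = ᶜ of { 1, 6 }
  { 1, 3, 4, 5, 6 }  = ᶜ of { 2 }
  (now 11)
Iteration 2: +3 →
  { 1, 5, 6 }  = { 1, 6 } ∪ { 5 }
  { 3, 4, 5 }  = ᶜ of { 1, 2, 6 }
  { 1, 2, 5, 6 }  = { 2, 5 } ∪ { 1, 6 }
  (now 14)
Iteration 3 adds 2:
  { 3, 4 }  = ᶜ of { 1, 2, 5, 6 }
  { 2, 3, 4 }  = ᶜ of { 1, 5, 6 }
  (now 16)
Iteration 4 adds nothing — fixpoint reached.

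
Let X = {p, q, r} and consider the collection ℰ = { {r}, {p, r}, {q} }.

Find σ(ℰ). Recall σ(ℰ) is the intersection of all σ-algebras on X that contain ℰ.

σ(ℰ) = { {}, {p}, {q}, {r}, {p, q}, {p, r}, {q, r}, X }

Trace:
Take S₀ = ℰ ∪ {∅, X} = { {}, {q}, {r}, {p, r}, X }.
Step 1 adds 2:
  {p, q}  = ᶜ of {r}
  {q, r}  = {r} ∪ {q}
  — 7 sets.
Step 2 (1 new):
  {p}  = ᶜ of {q, r}
  — 8 sets.
Step 3: no new sets; the family is a σ-algebra.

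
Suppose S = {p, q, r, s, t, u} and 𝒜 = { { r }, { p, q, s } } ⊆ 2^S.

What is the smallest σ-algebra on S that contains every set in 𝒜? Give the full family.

|σ(𝒜)| = 8.  σ(𝒜) = { {  }, { r }, { t, u }, { p, q, s }, { r, t, u }, { p, q, r, s }, { p, q, s, t, u }, S }

Working:
Initial family (4 sets): { {  }, { r }, { p, q, s }, S }.
Pass 1: 3 new —
  { r, t, u }  = { p, q, s }ᶜ
  { p, q, r, s }  = { r } ∪ { p, q, s }
  { p, q, s, t, u }  = { r }ᶜ
  [7 total]
Pass 2 adds 1:
  { t, u }  = { p, q, r, s }ᶜ
  [8 total]
Pass 3: no new sets; the family is a σ-algebra.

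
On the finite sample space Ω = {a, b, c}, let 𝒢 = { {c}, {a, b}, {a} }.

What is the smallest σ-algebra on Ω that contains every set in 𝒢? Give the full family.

Initial family (5 sets): { ∅, {a}, {c}, {a, b}, Ω }.
Iteration 1: 2 new —
  {a, c}  = {c} ∪ {a}
  {b, c}  = complement {a}
  — 7 sets.
Iteration 2: 1 new —
  {b}  = complement {a, c}
  — 8 sets.
Iteration 3: stable.

Hence σ(𝒢) has 8 members: { ∅, {a}, {b}, {c}, {a, b}, {a, c}, {b, c}, Ω }.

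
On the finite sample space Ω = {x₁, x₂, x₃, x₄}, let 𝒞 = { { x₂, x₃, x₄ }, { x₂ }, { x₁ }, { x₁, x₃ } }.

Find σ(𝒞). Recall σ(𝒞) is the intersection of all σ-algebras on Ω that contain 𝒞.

|σ(𝒞)| = 16.  σ(𝒞) = { {  }, { x₁ }, { x₂ }, { x₃ }, { x₄ }, { x₁, x₂ }, { x₁, x₃ }, { x₁, x₄ }, { x₂, x₃ }, { x₂, x₄ }, { x₃, x₄ }, { x₁, x₂, x₃ }, { x₁, x₂, x₄ }, { x₁, x₃, x₄ }, { x₂, x₃, x₄ }, Ω }

Derivation:
Take S₀ = 𝒞 ∪ {∅, Ω} = { {  }, { x₁ }, { x₂ }, { x₁, x₃ }, { x₂, x₃, x₄ }, Ω }.
Round 1: +4 →
  { x₁, x₂ }  = { x₂ } ∪ { x₁ }
  { x₂, x₄ }  = ᶜ of { x₁, x₃ }
  { x₁, x₂, x₃ }  = { x₁, x₃ } ∪ { x₂ }
  { x₁, x₃, x₄ }  = ᶜ of { x₂ }
  (now 10)
Round 2: +3 →
  { x₄ }  = ᶜ of { x₁, x₂, x₃ }
  { x₃, x₄ }  = ᶜ of { x₁, x₂ }
  { x₁, x₂, x₄ }  = { x₁, x₂ } ∪ { x₂, x₄ }
  (now 13)
Round 3 (2 new):
  { x₃ }  = ᶜ of { x₁, x₂, x₄ }
  { x₁, x₄ }  = { x₄ } ∪ { x₁ }
  (now 15)
Round 4. New:
  { x₂, x₃ }  = ᶜ of { x₁, x₄ }
  (now 16)
Round 5: stable.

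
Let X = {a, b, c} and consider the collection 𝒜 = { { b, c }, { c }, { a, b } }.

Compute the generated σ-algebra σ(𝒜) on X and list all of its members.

Answer: σ(𝒜) = { {  }, { a }, { b }, { c }, { a, b }, { a, c }, { b, c }, X }

Trace:
Start: 𝒜 ∪ {∅, X} = { {  }, { c }, { a, b }, { b, c }, X }.
Iteration 1 adds 1:
  { a }  = complement { b, c }
  (now 6)
Iteration 2 adds 1:
  { a, c }  = { c } ∪ { a }
  (now 7)
Iteration 3. New:
  { b }  = complement { a, c }
  (now 8)
Iteration 4: already closed under ᶜ and ∪.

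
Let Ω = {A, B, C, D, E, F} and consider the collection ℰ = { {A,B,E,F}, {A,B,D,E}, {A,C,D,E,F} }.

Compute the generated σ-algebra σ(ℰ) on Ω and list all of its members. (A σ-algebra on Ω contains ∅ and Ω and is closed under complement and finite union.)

Initial family (5 sets): { ∅, {A,B,D,E}, {A,B,E,F}, {A,C,D,E,F}, Ω }.
Iteration 1: +4 →
  {B}  = Ω∖{A,C,D,E,F}
  {C,D}  = Ω∖{A,B,E,F}
  {C,F}  = Ω∖{A,B,D,E}
  {A,B,D,E,F}  = {A,B,D,E} ∪ {A,B,E,F}
Iteration 2 (6 new):
  {C}  = Ω∖{A,B,D,E,F}
  {B,C,D}  = {C,D} ∪ {B}
  {B,C,F}  = {B} ∪ {C,F}
  {C,D,F}  = {C,D} ∪ {C,F}
  {A,B,C,D,E}  = {C,D} ∪ {A,B,D,E}
  {A,B,C,E,F}  = {C,F} ∪ {A,B,E,F}
Iteration 3 adds 7:
  {D}  = Ω∖{A,B,C,E,F}
  {F}  = Ω∖{A,B,C,D,E}
  {B,C}  = {C} ∪ {B}
  {A,B,E}  = Ω∖{C,D,F}
  {A,D,E}  = Ω∖{B,C,F}
  {A,E,F}  = Ω∖{B,C,D}
  {B,C,D,F}  = {C,D} ∪ {B,C,F}
Iteration 4: 8 new —
  {A,E}  = Ω∖{B,C,D,F}
  {B,D}  = {B} ∪ {D}
  {B,F}  = {B} ∪ {F}
  {D,F}  = {F} ∪ {D}
  {A,B,C,E}  = {C} ∪ {A,B,E}
  {A,C,D,E}  = {C,D} ∪ {A,D,E}
  {A,C,E,F}  = {A,E,F} ∪ {C}
  {A,D,E,F}  = Ω∖{B,C}
Iteration 5 adds 2:
  {A,C,E}  = {C} ∪ {A,E}
  {B,D,F}  = {B} ∪ {D,F}
After Iteration 6 the family is unchanged; done.

σ(ℰ) = { ∅, {B}, {C}, {D}, {F}, {A,E}, {B,C}, {B,D}, {B,F}, {C,D}, {C,F}, {D,F}, {A,B,E}, {A,C,E}, {A,D,E}, {A,E,F}, {B,C,D}, {B,C,F}, {B,D,F}, {C,D,F}, {A,B,C,E}, {A,B,D,E}, {A,B,E,F}, {A,C,D,E}, {A,C,E,F}, {A,D,E,F}, {B,C,D,F}, {A,B,C,D,E}, {A,B,C,E,F}, {A,B,D,E,F}, {A,C,D,E,F}, Ω }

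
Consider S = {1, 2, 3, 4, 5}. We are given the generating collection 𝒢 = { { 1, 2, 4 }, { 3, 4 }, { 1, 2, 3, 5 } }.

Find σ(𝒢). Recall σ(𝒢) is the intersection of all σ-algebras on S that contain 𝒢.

Begin from { ∅, { 3, 4 }, { 1, 2, 4 }, { 1, 2, 3, 5 }, S } (that is, 𝒢 plus ∅ and S).
Round 1: 4 new —
  { 4 }  = S∖{ 1, 2, 3, 5 }
  { 3, 5 }  = S∖{ 1, 2, 4 }
  { 1, 2, 5 }  = S∖{ 3, 4 }
  { 1, 2, 3, 4 }  = { 3, 4 } ∪ { 1, 2, 4 }
  (now 9)
Round 2 (3 new):
  { 5 }  = S∖{ 1, 2, 3, 4 }
  { 3, 4, 5 }  = { 3, 4 } ∪ { 3, 5 }
  { 1, 2, 4, 5 }  = { 1, 2, 4 } ∪ { 1, 2, 5 }
  (now 12)
Round 3: +3 →
  { 3 }  = S∖{ 1, 2, 4, 5 }
  { 1, 2 }  = S∖{ 3, 4, 5 }
  { 4, 5 }  = { 4 } ∪ { 5 }
  (now 15)
Round 4: 1 new —
  { 1, 2, 3 }  = S∖{ 4, 5 }
  (now 16)
After Round 5 the family is unchanged; done.

|σ(𝒢)| = 16.  σ(𝒢) = { ∅, { 3 }, { 4 }, { 5 }, { 1, 2 }, { 3, 4 }, { 3, 5 }, { 4, 5 }, { 1, 2, 3 }, { 1, 2, 4 }, { 1, 2, 5 }, { 3, 4, 5 }, { 1, 2, 3, 4 }, { 1, 2, 3, 5 }, { 1, 2, 4, 5 }, S }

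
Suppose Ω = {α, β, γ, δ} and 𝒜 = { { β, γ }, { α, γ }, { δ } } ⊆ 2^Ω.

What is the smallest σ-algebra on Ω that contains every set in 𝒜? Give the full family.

Begin from { ∅, { δ }, { α, γ }, { β, γ }, Ω } (that is, 𝒜 plus ∅ and Ω).
Round 1: 5 new —
  { α, δ }  = { β, γ }ᶜ
  { β, δ }  = { α, γ }ᶜ
  { α, β, γ }  = { δ }ᶜ
  { α, γ, δ }  = { α, γ } ∪ { δ }
  { β, γ, δ }  = { β, γ } ∪ { δ }
  |family| = 10
Round 2: +3 →
  { α }  = { β, γ, δ }ᶜ
  { β }  = { α, γ, δ }ᶜ
  { α, β, δ }  = { α, δ } ∪ { β, δ }
  |family| = 13
Round 3: +2 →
  { γ }  = { α, β, δ }ᶜ
  { α, β }  = { β } ∪ { α }
  |family| = 15
Round 4: +1 →
  { γ, δ }  = { α, β }ᶜ
  |family| = 16
Round 5: closed — nothing new.

|σ(𝒜)| = 16.  σ(𝒜) = { ∅, { α }, { β }, { γ }, { δ }, { α, β }, { α, γ }, { α, δ }, { β, γ }, { β, δ }, { γ, δ }, { α, β, γ }, { α, β, δ }, { α, γ, δ }, { β, γ, δ }, Ω }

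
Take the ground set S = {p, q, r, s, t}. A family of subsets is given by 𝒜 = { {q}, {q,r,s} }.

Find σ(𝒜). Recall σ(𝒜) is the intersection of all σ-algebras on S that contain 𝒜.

σ(𝒜) (8 sets): { {}, {q}, {p,t}, {r,s}, {p,q,t}, {q,r,s}, {p,r,s,t}, S }

Trace:
Initial family (4 sets): { {}, {q}, {q,r,s}, S }.
Pass 1: +2 →
  {p,t}  = S∖{q,r,s}
  {p,r,s,t}  = S∖{q}
  |family| = 6
Pass 2 adds 1:
  {p,q,t}  = {p,t} ∪ {q}
  |family| = 7
Pass 3 adds 1:
  {r,s}  = S∖{p,q,t}
  |family| = 8
Pass 4 adds nothing — fixpoint reached.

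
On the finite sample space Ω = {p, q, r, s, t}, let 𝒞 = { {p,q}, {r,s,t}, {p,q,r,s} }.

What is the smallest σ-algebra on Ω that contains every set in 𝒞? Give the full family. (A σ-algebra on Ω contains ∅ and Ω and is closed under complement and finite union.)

σ(𝒞) = { ∅, {t}, {p,q}, {r,s}, {p,q,t}, {r,s,t}, {p,q,r,s}, Ω }

Working:
Seed the family with 𝒞 together with ∅ and Ω: { ∅, {p,q}, {r,s,t}, {p,q,r,s}, Ω }.
Iteration 1. New:
  {t}  = ᶜ of {p,q,r,s}
Iteration 2: 1 new —
  {p,q,t}  = {p,q} ∪ {t}
Iteration 3: 1 new —
  {r,s}  = ᶜ of {p,q,t}
Iteration 4: already closed under ᶜ and ∪.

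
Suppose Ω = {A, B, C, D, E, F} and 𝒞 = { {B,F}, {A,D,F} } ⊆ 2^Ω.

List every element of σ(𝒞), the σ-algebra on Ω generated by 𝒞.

σ(𝒞) (16 sets): { {}, {B}, {F}, {A,D}, {B,F}, {C,E}, {A,B,D}, {A,D,F}, {B,C,E}, {C,E,F}, {A,B,D,F}, {A,C,D,E}, {B,C,E,F}, {A,B,C,D,E}, {A,C,D,E,F}, Ω }

Check:
Begin from { {}, {B,F}, {A,D,F}, Ω } (that is, 𝒞 plus ∅ and Ω).
Iteration 1: +3 →
  {B,C,E}  = {A,D,F}ᶜ
  {A,B,D,F}  = {B,F} ∪ {A,D,F}
  {A,C,D,E}  = {B,F}ᶜ
  |family| = 7
Iteration 2: 4 new —
  {C,E}  = {A,B,D,F}ᶜ
  {B,C,E,F}  = {B,C,E} ∪ {B,F}
  {A,B,C,D,E}  = {B,C,E} ∪ {A,C,D,E}
  {A,C,D,E,F}  = {A,C,D,E} ∪ {A,D,F}
  |family| = 11
Iteration 3. New:
  {B}  = {A,C,D,E,F}ᶜ
  {F}  = {A,B,C,D,E}ᶜ
  {A,D}  = {B,C,E,F}ᶜ
  |family| = 14
Iteration 4 (2 new):
  {A,B,D}  = {A,D} ∪ {B}
  {C,E,F}  = {C,E} ∪ {F}
  |family| = 16
Iteration 5: no new sets; the family is a σ-algebra.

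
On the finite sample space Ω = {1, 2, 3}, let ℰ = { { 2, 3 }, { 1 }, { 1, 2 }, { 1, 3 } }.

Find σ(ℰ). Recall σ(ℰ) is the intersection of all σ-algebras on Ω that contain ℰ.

σ(ℰ) (8 sets): { ∅, { 1 }, { 2 }, { 3 }, { 1, 2 }, { 1, 3 }, { 2, 3 }, Ω }

Check:
Seed the family with ℰ together with ∅ and Ω: { ∅, { 1 }, { 1, 2 }, { 1, 3 }, { 2, 3 }, Ω }.
Round 1 adds 2:
  { 2 }  = { 1, 3 }ᶜ
  { 3 }  = { 1, 2 }ᶜ
After Round 2 the family is unchanged; done.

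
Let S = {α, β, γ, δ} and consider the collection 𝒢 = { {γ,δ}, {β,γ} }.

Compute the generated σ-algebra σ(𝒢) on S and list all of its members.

Seed the family with 𝒢 together with ∅ and S: { ∅, {β,γ}, {γ,δ}, S }.
Step 1 (3 new):
  {α,β}  = complement {γ,δ}
  {α,δ}  = complement {β,γ}
  {β,γ,δ}  = {γ,δ} ∪ {β,γ}
  (now 7)
Step 2: +4 →
  {α}  = complement {β,γ,δ}
  {α,β,γ}  = {β,γ} ∪ {α,β}
  {α,β,δ}  = {α,δ} ∪ {α,β}
  {α,γ,δ}  = {γ,δ} ∪ {α,δ}
  (now 11)
Step 3. New:
  {β}  = complement {α,γ,δ}
  {γ}  = complement {α,β,δ}
  {δ}  = complement {α,β,γ}
  (now 14)
Step 4: +2 →
  {α,γ}  = {γ} ∪ {α}
  {β,δ}  = {δ} ∪ {β}
  (now 16)
Step 5 adds nothing — fixpoint reached.

|σ(𝒢)| = 16.  σ(𝒢) = { ∅, {α}, {β}, {γ}, {δ}, {α,β}, {α,γ}, {α,δ}, {β,γ}, {β,δ}, {γ,δ}, {α,β,γ}, {α,β,δ}, {α,γ,δ}, {β,γ,δ}, S }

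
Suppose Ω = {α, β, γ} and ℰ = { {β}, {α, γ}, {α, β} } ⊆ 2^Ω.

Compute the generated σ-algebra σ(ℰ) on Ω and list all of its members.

Seed the family with ℰ together with ∅ and Ω: { ∅, {β}, {α, β}, {α, γ}, Ω }.
Step 1 (1 new):
  {γ}  = complement {α, β}
  |family| = 6
Step 2 (1 new):
  {β, γ}  = {γ} ∪ {β}
  |family| = 7
Step 3 adds 1:
  {α}  = complement {β, γ}
  |family| = 8
Step 4: no new sets; the family is a σ-algebra.

Therefore σ(ℰ) = { ∅, {α}, {β}, {γ}, {α, β}, {α, γ}, {β, γ}, Ω } (|σ(ℰ)| = 8).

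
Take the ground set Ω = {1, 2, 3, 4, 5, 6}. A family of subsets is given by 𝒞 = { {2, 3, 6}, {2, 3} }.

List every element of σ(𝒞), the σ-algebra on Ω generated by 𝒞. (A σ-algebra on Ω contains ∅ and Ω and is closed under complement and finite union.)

|σ(𝒞)| = 8.  σ(𝒞) = { {}, {6}, {2, 3}, {1, 4, 5}, {2, 3, 6}, {1, 4, 5, 6}, {1, 2, 3, 4, 5}, Ω }

Trace:
Take S₀ = 𝒞 ∪ {∅, Ω} = { {}, {2, 3}, {2, 3, 6}, Ω }.
Round 1: +2 →
  {1, 4, 5}  = ᶜ of {2, 3, 6}
  {1, 4, 5, 6}  = ᶜ of {2, 3}
  |family| = 6
Round 2. New:
  {1, 2, 3, 4, 5}  = {1, 4, 5} ∪ {2, 3}
  |family| = 7
Round 3: +1 →
  {6}  = ᶜ of {1, 2, 3, 4, 5}
  |family| = 8
Round 4: stable.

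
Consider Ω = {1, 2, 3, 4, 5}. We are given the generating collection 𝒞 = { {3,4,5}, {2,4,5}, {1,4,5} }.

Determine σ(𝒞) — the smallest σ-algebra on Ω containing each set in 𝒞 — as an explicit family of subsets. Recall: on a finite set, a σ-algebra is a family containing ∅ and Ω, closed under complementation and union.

Take S₀ = 𝒞 ∪ {∅, Ω} = { {}, {1,4,5}, {2,4,5}, {3,4,5}, Ω }.
Pass 1: +6 →
  {1,2}  = {3,4,5}ᶜ
  {1,3}  = {2,4,5}ᶜ
  {2,3}  = {1,4,5}ᶜ
  {1,2,4,5}  = {1,4,5} ∪ {2,4,5}
  {1,3,4,5}  = {1,4,5} ∪ {3,4,5}
  {2,3,4,5}  = {3,4,5} ∪ {2,4,5}
  [11 total]
Pass 2 (4 new):
  {1}  = {2,3,4,5}ᶜ
  {2}  = {1,3,4,5}ᶜ
  {3}  = {1,2,4,5}ᶜ
  {1,2,3}  = {1,2} ∪ {2,3}
  [15 total]
Pass 3 (1 new):
  {4,5}  = {1,2,3}ᶜ
  [16 total]
Pass 4: closed — nothing new.

σ(𝒞) = { {}, {1}, {2}, {3}, {1,2}, {1,3}, {2,3}, {4,5}, {1,2,3}, {1,4,5}, {2,4,5}, {3,4,5}, {1,2,4,5}, {1,3,4,5}, {2,3,4,5}, Ω }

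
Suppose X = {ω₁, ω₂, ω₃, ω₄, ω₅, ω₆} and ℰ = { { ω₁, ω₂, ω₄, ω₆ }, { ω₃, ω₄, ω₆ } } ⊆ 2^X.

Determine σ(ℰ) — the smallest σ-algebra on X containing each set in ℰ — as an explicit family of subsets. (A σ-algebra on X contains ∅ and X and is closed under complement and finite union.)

|σ(ℰ)| = 16.  σ(ℰ) = { {  }, { ω₃ }, { ω₅ }, { ω₁, ω₂ }, { ω₃, ω₅ }, { ω₄, ω₆ }, { ω₁, ω₂, ω₃ }, { ω₁, ω₂, ω₅ }, { ω₃, ω₄, ω₆ }, { ω₄, ω₅, ω₆ }, { ω₁, ω₂, ω₃, ω₅ }, { ω₁, ω₂, ω₄, ω₆ }, { ω₃, ω₄, ω₅, ω₆ }, { ω₁, ω₂, ω₃, ω₄, ω₆ }, { ω₁, ω₂, ω₄, ω₅, ω₆ }, X }

Derivation:
Start: ℰ ∪ {∅, X} = { {  }, { ω₃, ω₄, ω₆ }, { ω₁, ω₂, ω₄, ω₆ }, X }.
Pass 1: +3 →
  { ω₃, ω₅ }  = { ω₁, ω₂, ω₄, ω₆ }ᶜ
  { ω₁, ω₂, ω₅ }  = { ω₃, ω₄, ω₆ }ᶜ
  { ω₁, ω₂, ω₃, ω₄, ω₆ }  = { ω₃, ω₄, ω₆ } ∪ { ω₁, ω₂, ω₄, ω₆ }
  |family| = 7
Pass 2: +4 →
  { ω₅ }  = { ω₁, ω₂, ω₃, ω₄, ω₆ }ᶜ
  { ω₁, ω₂, ω₃, ω₅ }  = { ω₁, ω₂, ω₅ } ∪ { ω₃, ω₅ }
  { ω₃, ω₄, ω₅, ω₆ }  = { ω₃, ω₅ } ∪ { ω₃, ω₄, ω₆ }
  { ω₁, ω₂, ω₄, ω₅, ω₆ }  = { ω₁, ω₂, ω₅ } ∪ { ω₁, ω₂, ω₄, ω₆ }
  |family| = 11
Pass 3: +3 →
  { ω₃ }  = { ω₁, ω₂, ω₄, ω₅, ω₆ }ᶜ
  { ω₁, ω₂ }  = { ω₃, ω₄, ω₅, ω₆ }ᶜ
  { ω₄, ω₆ }  = { ω₁, ω₂, ω₃, ω₅ }ᶜ
  |family| = 14
Pass 4 adds 2:
  { ω₁, ω₂, ω₃ }  = { ω₃ } ∪ { ω₁, ω₂ }
  { ω₄, ω₅, ω₆ }  = { ω₄, ω₆ } ∪ { ω₅ }
  |family| = 16
Pass 5 adds nothing — fixpoint reached.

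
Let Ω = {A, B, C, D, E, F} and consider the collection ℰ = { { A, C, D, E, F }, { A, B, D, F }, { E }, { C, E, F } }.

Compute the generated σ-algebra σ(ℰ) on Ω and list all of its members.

σ(ℰ) = { {  }, { B }, { C }, { E }, { F }, { A, D }, { B, C }, { B, E }, { B, F }, { C, E }, { C, F }, { E, F }, { A, B, D }, { A, C, D }, { A, D, E }, { A, D, F }, { B, C, E }, { B, C, F }, { B, E, F }, { C, E, F }, { A, B, C, D }, { A, B, D, E }, { A, B, D, F }, { A, C, D, E }, { A, C, D, F }, { A, D, E, F }, { B, C, E, F }, { A, B, C, D, E }, { A, B, C, D, F }, { A, B, D, E, F }, { A, C, D, E, F }, Ω }

Working:
Take S₀ = ℰ ∪ {∅, Ω} = { {  }, { E }, { C, E, F }, { A, B, D, F }, { A, C, D, E, F }, Ω }.
Round 1 adds 5:
  { B }  = Ω∖{ A, C, D, E, F }
  { C, E }  = Ω∖{ A, B, D, F }
  { A, B, D }  = Ω∖{ C, E, F }
  { A, B, C, D, F }  = Ω∖{ E }
  { A, B, D, E, F }  = { A, B, D, F } ∪ { E }
  — 11 sets.
Round 2: +6 →
  { C }  = Ω∖{ A, B, D, E, F }
  { B, E }  = { B } ∪ { E }
  { B, C, E }  = { B } ∪ { C, E }
  { A, B, D, E }  = { A, B, D } ∪ { E }
  { B, C, E, F }  = { B } ∪ { C, E, F }
  { A, B, C, D, E }  = { A, B, D } ∪ { C, E }
  — 17 sets.
Round 3: +7 →
  { F }  = Ω∖{ A, B, C, D, E }
  { A, D }  = Ω∖{ B, C, E, F }
  { B, C }  = { C } ∪ { B }
  { C, F }  = Ω∖{ A, B, D, E }
  { A, D, F }  = Ω∖{ B, C, E }
  { A, B, C, D }  = { C } ∪ { A, B, D }
  { A, C, D, F }  = Ω∖{ B, E }
  — 24 sets.
Round 4: +8 →
  { B, F }  = { B } ∪ { F }
  { E, F }  = Ω∖{ A, B, C, D }
  { A, C, D }  = { C } ∪ { A, D }
  { A, D, E }  = { E } ∪ { A, D }
  { B, C, F }  = { B } ∪ { C, F }
  { B, E, F }  = { B, E } ∪ { F }
  { A, C, D, E }  = { A, D } ∪ { C, E }
  { A, D, E, F }  = Ω∖{ B, C }
  — 32 sets.
Round 5: stable.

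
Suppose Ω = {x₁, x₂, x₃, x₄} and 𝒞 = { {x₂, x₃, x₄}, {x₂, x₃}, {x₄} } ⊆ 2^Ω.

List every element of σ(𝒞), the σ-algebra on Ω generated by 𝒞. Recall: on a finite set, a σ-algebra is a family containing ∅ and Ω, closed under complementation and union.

|σ(𝒞)| = 8.  σ(𝒞) = { {}, {x₁}, {x₄}, {x₁, x₄}, {x₂, x₃}, {x₁, x₂, x₃}, {x₂, x₃, x₄}, Ω }

Working:
Seed the family with 𝒞 together with ∅ and Ω: { {}, {x₄}, {x₂, x₃}, {x₂, x₃, x₄}, Ω }.
Iteration 1. New:
  {x₁}  = complement {x₂, x₃, x₄}
  {x₁, x₄}  = complement {x₂, x₃}
  {x₁, x₂, x₃}  = complement {x₄}
  |family| = 8
Iteration 2: stable.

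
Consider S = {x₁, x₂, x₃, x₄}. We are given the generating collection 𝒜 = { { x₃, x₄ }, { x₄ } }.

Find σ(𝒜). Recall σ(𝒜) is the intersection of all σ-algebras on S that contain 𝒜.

σ(𝒜) (8 sets): { {}, { x₃ }, { x₄ }, { x₁, x₂ }, { x₃, x₄ }, { x₁, x₂, x₃ }, { x₁, x₂, x₄ }, S }

Working:
Take S₀ = 𝒜 ∪ {∅, S} = { {}, { x₄ }, { x₃, x₄ }, S }.
Step 1 (2 new):
  { x₁, x₂ }  = ᶜ of { x₃, x₄ }
  { x₁, x₂, x₃ }  = ᶜ of { x₄ }
  — 6 sets.
Step 2 (1 new):
  { x₁, x₂, x₄ }  = { x₁, x₂ } ∪ { x₄ }
  — 7 sets.
Step 3: 1 new —
  { x₃ }  = ᶜ of { x₁, x₂, x₄ }
  — 8 sets.
Step 4 adds nothing — fixpoint reached.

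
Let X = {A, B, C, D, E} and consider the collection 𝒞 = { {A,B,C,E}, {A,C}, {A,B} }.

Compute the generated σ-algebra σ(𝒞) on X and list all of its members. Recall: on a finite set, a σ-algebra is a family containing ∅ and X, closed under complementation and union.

Begin from { ∅, {A,B}, {A,C}, {A,B,C,E}, X } (that is, 𝒞 plus ∅ and X).
Step 1: 4 new —
  {D}  = {A,B,C,E}ᶜ
  {A,B,C}  = {A,B} ∪ {A,C}
  {B,D,E}  = {A,C}ᶜ
  {C,D,E}  = {A,B}ᶜ
  [9 total]
Step 2 (7 new):
  {D,E}  = {A,B,C}ᶜ
  {A,B,D}  = {A,B} ∪ {D}
  {A,C,D}  = {A,C} ∪ {D}
  {A,B,C,D}  = {A,B,C} ∪ {D}
  {A,B,D,E}  = {A,B} ∪ {B,D,E}
  {A,C,D,E}  = {C,D,E} ∪ {A,C}
  {B,C,D,E}  = {C,D,E} ∪ {B,D,E}
  [16 total]
Step 3 (6 new):
  {A}  = {B,C,D,E}ᶜ
  {B}  = {A,C,D,E}ᶜ
  {C}  = {A,B,D,E}ᶜ
  {E}  = {A,B,C,D}ᶜ
  {B,E}  = {A,C,D}ᶜ
  {C,E}  = {A,B,D}ᶜ
  [22 total]
Step 4: 9 new —
  {A,D}  = {D} ∪ {A}
  {A,E}  = {E} ∪ {A}
  {B,C}  = {B} ∪ {C}
  {B,D}  = {B} ∪ {D}
  {C,D}  = {C} ∪ {D}
  {A,B,E}  = {B,E} ∪ {A,B}
  {A,C,E}  = {E} ∪ {A,C}
  {A,D,E}  = {D,E} ∪ {A}
  {B,C,E}  = {B,E} ∪ {C}
  [31 total]
Step 5: +1 →
  {B,C,D}  = {A,E}ᶜ
  [32 total]
Step 6 adds nothing — fixpoint reached.

σ(𝒞) = { ∅, {A}, {B}, {C}, {D}, {E}, {A,B}, {A,C}, {A,D}, {A,E}, {B,C}, {B,D}, {B,E}, {C,D}, {C,E}, {D,E}, {A,B,C}, {A,B,D}, {A,B,E}, {A,C,D}, {A,C,E}, {A,D,E}, {B,C,D}, {B,C,E}, {B,D,E}, {C,D,E}, {A,B,C,D}, {A,B,C,E}, {A,B,D,E}, {A,C,D,E}, {B,C,D,E}, X }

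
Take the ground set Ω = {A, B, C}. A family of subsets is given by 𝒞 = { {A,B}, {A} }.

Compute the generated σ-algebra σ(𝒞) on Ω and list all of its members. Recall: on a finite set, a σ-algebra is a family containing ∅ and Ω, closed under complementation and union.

σ(𝒞) (8 sets): { {}, {A}, {B}, {C}, {A,B}, {A,C}, {B,C}, Ω }

Check:
Seed the family with 𝒞 together with ∅ and Ω: { {}, {A}, {A,B}, Ω }.
Round 1 (2 new):
  {C}  = complement {A,B}
  {B,C}  = complement {A}
  (now 6)
Round 2 adds 1:
  {A,C}  = {C} ∪ {A}
  (now 7)
Round 3 adds 1:
  {B}  = complement {A,C}
  (now 8)
Round 4: closed — nothing new.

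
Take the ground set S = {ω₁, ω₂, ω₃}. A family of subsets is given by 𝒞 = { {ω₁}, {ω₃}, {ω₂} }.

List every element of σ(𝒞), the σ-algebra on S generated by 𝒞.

|σ(𝒞)| = 8.  σ(𝒞) = { {}, {ω₁}, {ω₂}, {ω₃}, {ω₁, ω₂}, {ω₁, ω₃}, {ω₂, ω₃}, S }

Derivation:
Begin from { {}, {ω₁}, {ω₂}, {ω₃}, S } (that is, 𝒞 plus ∅ and S).
Step 1: 3 new —
  {ω₁, ω₂}  = {ω₃}ᶜ
  {ω₁, ω₃}  = {ω₂}ᶜ
  {ω₂, ω₃}  = {ω₁}ᶜ
  — 8 sets.
Step 2: closed — nothing new.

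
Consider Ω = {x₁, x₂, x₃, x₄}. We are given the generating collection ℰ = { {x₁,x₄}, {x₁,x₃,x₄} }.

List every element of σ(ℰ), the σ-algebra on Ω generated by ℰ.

Take S₀ = ℰ ∪ {∅, Ω} = { {}, {x₁,x₄}, {x₁,x₃,x₄}, Ω }.
Round 1 (2 new):
  {x₂}  = {x₁,x₃,x₄}ᶜ
  {x₂,x₃}  = {x₁,x₄}ᶜ
  (now 6)
Round 2: 1 new —
  {x₁,x₂,x₄}  = {x₁,x₄} ∪ {x₂}
  (now 7)
Round 3 (1 new):
  {x₃}  = {x₁,x₂,x₄}ᶜ
  (now 8)
Round 4: stable.

|σ(ℰ)| = 8.  σ(ℰ) = { {}, {x₂}, {x₃}, {x₁,x₄}, {x₂,x₃}, {x₁,x₂,x₄}, {x₁,x₃,x₄}, Ω }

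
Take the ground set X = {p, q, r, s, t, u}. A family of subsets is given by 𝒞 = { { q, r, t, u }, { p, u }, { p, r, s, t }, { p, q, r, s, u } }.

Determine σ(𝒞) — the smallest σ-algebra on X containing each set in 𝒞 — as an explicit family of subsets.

σ(𝒞) (64 sets): { {  }, { p }, { q }, { r }, { s }, { t }, { u }, { p, q }, { p, r }, { p, s }, { p, t }, { p, u }, { q, r }, { q, s }, { q, t }, { q, u }, { r, s }, { r, t }, { r, u }, { s, t }, { s, u }, { t, u }, { p, q, r }, { p, q, s }, { p, q, t }, { p, q, u }, { p, r, s }, { p, r, t }, { p, r, u }, { p, s, t }, { p, s, u }, { p, t, u }, { q, r, s }, { q, r, t }, { q, r, u }, { q, s, t }, { q, s, u }, { q, t, u }, { r, s, t }, { r, s, u }, { r, t, u }, { s, t, u }, { p, q, r, s }, { p, q, r, t }, { p, q, r, u }, { p, q, s, t }, { p, q, s, u }, { p, q, t, u }, { p, r, s, t }, { p, r, s, u }, { p, r, t, u }, { p, s, t, u }, { q, r, s, t }, { q, r, s, u }, { q, r, t, u }, { q, s, t, u }, { r, s, t, u }, { p, q, r, s, t }, { p, q, r, s, u }, { p, q, r, t, u }, { p, q, s, t, u }, { p, r, s, t, u }, { q, r, s, t, u }, X }

Derivation:
Take S₀ = 𝒞 ∪ {∅, X} = { {  }, { p, u }, { p, r, s, t }, { q, r, t, u }, { p, q, r, s, u }, X }.
Step 1: +6 →
  { t }  = ᶜ of { p, q, r, s, u }
  { p, s }  = ᶜ of { q, r, t, u }
  { q, u }  = ᶜ of { p, r, s, t }
  { q, r, s, t }  = ᶜ of { p, u }
  { p, q, r, t, u }  = { p, u } ∪ { q, r, t, u }
  { p, r, s, t, u }  = { p, r, s, t } ∪ { p, u }
  (now 12)
Step 2 (10 new):
  { q }  = ᶜ of { p, r, s, t, u }
  { s }  = ᶜ of { p, q, r, t, u }
  { p, q, u }  = { p, u } ∪ { q, u }
  { p, s, t }  = { t } ∪ { p, s }
  { p, s, u }  = { p, u } ∪ { p, s }
  { p, t, u }  = { p, u } ∪ { t }
  { q, t, u }  = { q, u } ∪ { t }
  { p, q, s, u }  = { q, u } ∪ { p, s }
  { p, q, r, s, t }  = { q, r, s, t } ∪ { p, s }
  { q, r, s, t, u }  = { q, u } ∪ { q, r, s, t }
  (now 22)
Step 3: +18 →
  { p }  = ᶜ of { q, r, s, t, u }
  { u }  = ᶜ of { p, q, r, s, t }
  { q, s }  = { q } ∪ { s }
  { q, t }  = { q } ∪ { t }
  { r, t }  = ᶜ of { p, q, s, u }
  { s, t }  = { t } ∪ { s }
  { p, q, s }  = { q } ∪ { p, s }
  { p, r, s }  = ᶜ of { q, t, u }
  { q, r, s }  = ᶜ of { p, t, u }
  { q, r, t }  = ᶜ of { p, s, u }
  { q, r, u }  = ᶜ of { p, s, t }
  { q, s, u }  = { q, u } ∪ { s }
  { r, s, t }  = ᶜ of { p, q, u }
  { p, q, s, t }  = { q } ∪ { p, s, t }
  { p, q, t, u }  = { p, u } ∪ { q, t, u }
  { p, s, t, u }  = { p, u } ∪ { p, s, t }
  { q, s, t, u }  = { q, t, u } ∪ { s }
  { p, q, s, t, u }  = { p, s, u } ∪ { q, t, u }
  (now 40)
Step 4 adds 21:
  { r }  = ᶜ of { p, q, s, t, u }
  { p, q }  = { q } ∪ { p }
  { p, r }  = ᶜ of { q, s, t, u }
  { p, t }  = { p } ∪ { t }
  { q, r }  = ᶜ of { p, s, t, u }
  { r, s }  = ᶜ of { p, q, t, u }
  { r, u }  = ᶜ of { p, q, s, t }
  { s, u }  = { s } ∪ { u }
  { t, u }  = { u } ∪ { t }
  { p, q, t }  = { p } ∪ { q, t }
  { p, r, t }  = ᶜ of { q, s, u }
  { q, s, t }  = { q } ∪ { s, t }
  { r, t, u }  = ᶜ of { p, q, s }
  { s, t, u }  = { s, t } ∪ { u }
  { p, q, r, s }  = { q } ∪ { p, r, s }
  { p, q, r, t }  = { p } ∪ { q, r, t }
  { p, q, r, u }  = ᶜ of { s, t }
  { p, r, s, u }  = ᶜ of { q, t }
  { p, r, t, u }  = ᶜ of { q, s }
  { q, r, s, u }  = { q, s, u } ∪ { q, r, u }
  { r, s, t, u }  = { r, s, t } ∪ { u }
  (now 61)
Step 5. New:
  { p, q, r }  = ᶜ of { s, t, u }
  { p, r, u }  = ᶜ of { q, s, t }
  { r, s, u }  = ᶜ of { p, q, t }
  (now 64)
Step 6: stable.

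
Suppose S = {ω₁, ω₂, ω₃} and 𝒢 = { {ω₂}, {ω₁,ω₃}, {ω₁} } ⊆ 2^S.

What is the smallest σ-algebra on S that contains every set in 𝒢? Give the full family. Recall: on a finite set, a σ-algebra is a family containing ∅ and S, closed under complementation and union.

σ(𝒢) (8 sets): { {}, {ω₁}, {ω₂}, {ω₃}, {ω₁,ω₂}, {ω₁,ω₃}, {ω₂,ω₃}, S }

Working:
Initial family (5 sets): { {}, {ω₁}, {ω₂}, {ω₁,ω₃}, S }.
Round 1 adds 2:
  {ω₁,ω₂}  = {ω₂} ∪ {ω₁}
  {ω₂,ω₃}  = {ω₁}ᶜ
  [7 total]
Round 2: +1 →
  {ω₃}  = {ω₁,ω₂}ᶜ
  [8 total]
Round 3: stable.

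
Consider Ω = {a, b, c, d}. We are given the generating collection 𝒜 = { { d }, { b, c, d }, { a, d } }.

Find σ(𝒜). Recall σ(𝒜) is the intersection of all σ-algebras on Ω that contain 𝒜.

Begin from { {  }, { d }, { a, d }, { b, c, d }, Ω } (that is, 𝒜 plus ∅ and Ω).
Step 1 adds 3:
  { a }  = { b, c, d }ᶜ
  { b, c }  = { a, d }ᶜ
  { a, b, c }  = { d }ᶜ
Step 2: stable.

Hence σ(𝒜) has 8 members: { {  }, { a }, { d }, { a, d }, { b, c }, { a, b, c }, { b, c, d }, Ω }.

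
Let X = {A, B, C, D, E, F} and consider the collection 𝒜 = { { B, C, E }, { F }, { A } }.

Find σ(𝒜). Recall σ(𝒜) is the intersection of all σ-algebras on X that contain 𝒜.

Seed the family with 𝒜 together with ∅ and X: { {}, { A }, { F }, { B, C, E }, X }.
Step 1: +6 →
  { A, F }  = { A } ∪ { F }
  { A, D, F }  = complement { B, C, E }
  { A, B, C, E }  = { B, C, E } ∪ { A }
  { B, C, E, F }  = { B, C, E } ∪ { F }
  { A, B, C, D, E }  = complement { F }
  { B, C, D, E, F }  = complement { A }
Step 2: 4 new —
  { A, D }  = complement { B, C, E, F }
  { D, F }  = complement { A, B, C, E }
  { B, C, D, E }  = complement { A, F }
  { A, B, C, E, F }  = { A, F } ∪ { B, C, E }
Step 3: 1 new —
  { D }  = complement { A, B, C, E, F }
Step 4: stable.

Hence σ(𝒜) has 16 members: { {}, { A }, { D }, { F }, { A, D }, { A, F }, { D, F }, { A, D, F }, { B, C, E }, { A, B, C, E }, { B, C, D, E }, { B, C, E, F }, { A, B, C, D, E }, { A, B, C, E, F }, { B, C, D, E, F }, X }.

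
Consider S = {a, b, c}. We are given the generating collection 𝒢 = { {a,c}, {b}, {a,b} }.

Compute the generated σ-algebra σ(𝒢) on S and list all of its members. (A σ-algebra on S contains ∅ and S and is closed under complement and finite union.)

Answer: σ(𝒢) = { {}, {a}, {b}, {c}, {a,b}, {a,c}, {b,c}, S }

Check:
Begin from { {}, {b}, {a,b}, {a,c}, S } (that is, 𝒢 plus ∅ and S).
Round 1: +1 →
  {c}  = complement {a,b}
  — 6 sets.
Round 2 (1 new):
  {b,c}  = {c} ∪ {b}
  — 7 sets.
Round 3 adds 1:
  {a}  = complement {b,c}
  — 8 sets.
After Round 4 the family is unchanged; done.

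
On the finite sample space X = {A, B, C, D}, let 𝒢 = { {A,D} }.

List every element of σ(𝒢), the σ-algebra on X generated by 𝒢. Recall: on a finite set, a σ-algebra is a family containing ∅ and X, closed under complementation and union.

σ(𝒢) (4 sets): { {}, {A,D}, {B,C}, X }

Trace:
Take S₀ = 𝒢 ∪ {∅, X} = { {}, {A,D}, X }.
Step 1 adds 1:
  {B,C}  = complement {A,D}
Step 2: no new sets; the family is a σ-algebra.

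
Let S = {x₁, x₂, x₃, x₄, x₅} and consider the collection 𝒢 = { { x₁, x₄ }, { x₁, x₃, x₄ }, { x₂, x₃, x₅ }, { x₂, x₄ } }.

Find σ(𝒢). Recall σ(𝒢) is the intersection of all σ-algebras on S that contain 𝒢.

|σ(𝒢)| = 32.  σ(𝒢) = { {}, { x₁ }, { x₂ }, { x₃ }, { x₄ }, { x₅ }, { x₁, x₂ }, { x₁, x₃ }, { x₁, x₄ }, { x₁, x₅ }, { x₂, x₃ }, { x₂, x₄ }, { x₂, x₅ }, { x₃, x₄ }, { x₃, x₅ }, { x₄, x₅ }, { x₁, x₂, x₃ }, { x₁, x₂, x₄ }, { x₁, x₂, x₅ }, { x₁, x₃, x₄ }, { x₁, x₃, x₅ }, { x₁, x₄, x₅ }, { x₂, x₃, x₄ }, { x₂, x₃, x₅ }, { x₂, x₄, x₅ }, { x₃, x₄, x₅ }, { x₁, x₂, x₃, x₄ }, { x₁, x₂, x₃, x₅ }, { x₁, x₂, x₄, x₅ }, { x₁, x₃, x₄, x₅ }, { x₂, x₃, x₄, x₅ }, S }

Trace:
Initial family (6 sets): { {}, { x₁, x₄ }, { x₂, x₄ }, { x₁, x₃, x₄ }, { x₂, x₃, x₅ }, S }.
Step 1. New:
  { x₂, x₅ }  = complement { x₁, x₃, x₄ }
  { x₁, x₂, x₄ }  = { x₁, x₄ } ∪ { x₂, x₄ }
  { x₁, x₃, x₅ }  = complement { x₂, x₄ }
  { x₁, x₂, x₃, x₄ }  = { x₁, x₃, x₄ } ∪ { x₂, x₄ }
  { x₂, x₃, x₄, x₅ }  = { x₂, x₃, x₅ } ∪ { x₂, x₄ }
  [11 total]
Step 2. New:
  { x₁ }  = complement { x₂, x₃, x₄, x₅ }
  { x₅ }  = complement { x₁, x₂, x₃, x₄ }
  { x₃, x₅ }  = complement { x₁, x₂, x₄ }
  { x₂, x₄, x₅ }  = { x₂, x₅ } ∪ { x₂, x₄ }
  { x₁, x₂, x₃, x₅ }  = { x₂, x₅ } ∪ { x₁, x₃, x₅ }
  { x₁, x₂, x₄, x₅ }  = { x₂, x₅ } ∪ { x₁, x₂, x₄ }
  { x₁, x₃, x₄, x₅ }  = { x₁, x₃, x₅ } ∪ { x₁, x₃, x₄ }
  [18 total]
Step 3 adds 7:
  { x₂ }  = complement { x₁, x₃, x₄, x₅ }
  { x₃ }  = complement { x₁, x₂, x₄, x₅ }
  { x₄ }  = complement { x₁, x₂, x₃, x₅ }
  { x₁, x₃ }  = complement { x₂, x₄, x₅ }
  { x₁, x₅ }  = { x₅ } ∪ { x₁ }
  { x₁, x₂, x₅ }  = { x₂, x₅ } ∪ { x₁ }
  { x₁, x₄, x₅ }  = { x₁, x₄ } ∪ { x₅ }
  [25 total]
Step 4 adds 7:
  { x₁, x₂ }  = { x₂ } ∪ { x₁ }
  { x₂, x₃ }  = complement { x₁, x₄, x₅ }
  { x₃, x₄ }  = complement { x₁, x₂, x₅ }
  { x₄, x₅ }  = { x₅ } ∪ { x₄ }
  { x₁, x₂, x₃ }  = { x₂ } ∪ { x₁, x₃ }
  { x₂, x₃, x₄ }  = complement { x₁, x₅ }
  { x₃, x₄, x₅ }  = { x₄ } ∪ { x₃, x₅ }
  [32 total]
Step 5: no new sets; the family is a σ-algebra.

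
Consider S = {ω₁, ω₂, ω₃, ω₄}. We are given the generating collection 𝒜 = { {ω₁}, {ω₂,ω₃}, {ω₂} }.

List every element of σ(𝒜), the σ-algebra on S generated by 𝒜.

σ(𝒜) = { {}, {ω₁}, {ω₂}, {ω₃}, {ω₄}, {ω₁,ω₂}, {ω₁,ω₃}, {ω₁,ω₄}, {ω₂,ω₃}, {ω₂,ω₄}, {ω₃,ω₄}, {ω₁,ω₂,ω₃}, {ω₁,ω₂,ω₄}, {ω₁,ω₃,ω₄}, {ω₂,ω₃,ω₄}, S }

Check:
Take S₀ = 𝒜 ∪ {∅, S} = { {}, {ω₁}, {ω₂}, {ω₂,ω₃}, S }.
Step 1 (5 new):
  {ω₁,ω₂}  = {ω₂} ∪ {ω₁}
  {ω₁,ω₄}  = complement {ω₂,ω₃}
  {ω₁,ω₂,ω₃}  = {ω₂,ω₃} ∪ {ω₁}
  {ω₁,ω₃,ω₄}  = complement {ω₂}
  {ω₂,ω₃,ω₄}  = complement {ω₁}
Step 2 (3 new):
  {ω₄}  = complement {ω₁,ω₂,ω₃}
  {ω₃,ω₄}  = complement {ω₁,ω₂}
  {ω₁,ω₂,ω₄}  = {ω₁,ω₂} ∪ {ω₁,ω₄}
Step 3: +2 →
  {ω₃}  = complement {ω₁,ω₂,ω₄}
  {ω₂,ω₄}  = {ω₄} ∪ {ω₂}
Step 4: +1 →
  {ω₁,ω₃}  = complement {ω₂,ω₄}
Step 5 adds nothing — fixpoint reached.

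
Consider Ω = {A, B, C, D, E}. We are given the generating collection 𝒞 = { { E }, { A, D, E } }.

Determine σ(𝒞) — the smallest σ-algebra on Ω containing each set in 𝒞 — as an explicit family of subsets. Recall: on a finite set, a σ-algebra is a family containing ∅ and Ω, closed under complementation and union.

Initial family (4 sets): { {}, { E }, { A, D, E }, Ω }.
Iteration 1: +2 →
  { B, C }  = complement { A, D, E }
  { A, B, C, D }  = complement { E }
  [6 total]
Iteration 2. New:
  { B, C, E }  = { B, C } ∪ { E }
  [7 total]
Iteration 3. New:
  { A, D }  = complement { B, C, E }
  [8 total]
Iteration 4: no new sets; the family is a σ-algebra.

Therefore σ(𝒞) = { {}, { E }, { A, D }, { B, C }, { A, D, E }, { B, C, E }, { A, B, C, D }, Ω } (|σ(𝒞)| = 8).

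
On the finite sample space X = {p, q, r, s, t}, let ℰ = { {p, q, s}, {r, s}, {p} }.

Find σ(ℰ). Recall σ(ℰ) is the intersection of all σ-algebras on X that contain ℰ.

|σ(ℰ)| = 32.  σ(ℰ) = { {}, {p}, {q}, {r}, {s}, {t}, {p, q}, {p, r}, {p, s}, {p, t}, {q, r}, {q, s}, {q, t}, {r, s}, {r, t}, {s, t}, {p, q, r}, {p, q, s}, {p, q, t}, {p, r, s}, {p, r, t}, {p, s, t}, {q, r, s}, {q, r, t}, {q, s, t}, {r, s, t}, {p, q, r, s}, {p, q, r, t}, {p, q, s, t}, {p, r, s, t}, {q, r, s, t}, X }

Trace:
Take S₀ = ℰ ∪ {∅, X} = { {}, {p}, {r, s}, {p, q, s}, X }.
Iteration 1: +5 →
  {r, t}  = complement {p, q, s}
  {p, q, t}  = complement {r, s}
  {p, r, s}  = {r, s} ∪ {p}
  {p, q, r, s}  = {r, s} ∪ {p, q, s}
  {q, r, s, t}  = complement {p}
  — 10 sets.
Iteration 2 (7 new):
  {t}  = complement {p, q, r, s}
  {q, t}  = complement {p, r, s}
  {p, r, t}  = {r, t} ∪ {p}
  {r, s, t}  = {r, s} ∪ {r, t}
  {p, q, r, t}  = {p, q, t} ∪ {r, t}
  {p, q, s, t}  = {p, q, s} ∪ {p, q, t}
  {p, r, s, t}  = {p, r, s} ∪ {r, t}
  — 17 sets.
Iteration 3 adds 7:
  {q}  = complement {p, r, s, t}
  {r}  = complement {p, q, s, t}
  {s}  = complement {p, q, r, t}
  {p, q}  = complement {r, s, t}
  {p, t}  = {t} ∪ {p}
  {q, s}  = complement {p, r, t}
  {q, r, t}  = {q, t} ∪ {r, t}
  — 24 sets.
Iteration 4: +8 →
  {p, r}  = {r} ∪ {p}
  {p, s}  = complement {q, r, t}
  {q, r}  = {q} ∪ {r}
  {s, t}  = {t} ∪ {s}
  {p, q, r}  = {p, q} ∪ {r}
  {p, s, t}  = {p, t} ∪ {s}
  {q, r, s}  = complement {p, t}
  {q, s, t}  = {q, t} ∪ {s}
  — 32 sets.
Iteration 5 adds nothing — fixpoint reached.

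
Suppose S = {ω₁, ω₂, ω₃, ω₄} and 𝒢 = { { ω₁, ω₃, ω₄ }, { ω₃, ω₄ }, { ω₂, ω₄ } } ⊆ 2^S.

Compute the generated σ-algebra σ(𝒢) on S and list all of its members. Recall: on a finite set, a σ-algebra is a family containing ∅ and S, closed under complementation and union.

σ(𝒢) = { {  }, { ω₁ }, { ω₂ }, { ω₃ }, { ω₄ }, { ω₁, ω₂ }, { ω₁, ω₃ }, { ω₁, ω₄ }, { ω₂, ω₃ }, { ω₂, ω₄ }, { ω₃, ω₄ }, { ω₁, ω₂, ω₃ }, { ω₁, ω₂, ω₄ }, { ω₁, ω₃, ω₄ }, { ω₂, ω₃, ω₄ }, S }

Trace:
Seed the family with 𝒢 together with ∅ and S: { {  }, { ω₂, ω₄ }, { ω₃, ω₄ }, { ω₁, ω₃, ω₄ }, S }.
Round 1. New:
  { ω₂ }  = ᶜ of { ω₁, ω₃, ω₄ }
  { ω₁, ω₂ }  = ᶜ of { ω₃, ω₄ }
  { ω₁, ω₃ }  = ᶜ of { ω₂, ω₄ }
  { ω₂, ω₃, ω₄ }  = { ω₃, ω₄ } ∪ { ω₂, ω₄ }
  |family| = 9
Round 2 (3 new):
  { ω₁ }  = ᶜ of { ω₂, ω₃, ω₄ }
  { ω₁, ω₂, ω₃ }  = { ω₁, ω₂ } ∪ { ω₁, ω₃ }
  { ω₁, ω₂, ω₄ }  = { ω₁, ω₂ } ∪ { ω₂, ω₄ }
  |family| = 12
Round 3: 2 new —
  { ω₃ }  = ᶜ of { ω₁, ω₂, ω₄ }
  { ω₄ }  = ᶜ of { ω₁, ω₂, ω₃ }
  |family| = 14
Round 4: +2 →
  { ω₁, ω₄ }  = { ω₄ } ∪ { ω₁ }
  { ω₂, ω₃ }  = { ω₃ } ∪ { ω₂ }
  |family| = 16
Round 5 adds nothing — fixpoint reached.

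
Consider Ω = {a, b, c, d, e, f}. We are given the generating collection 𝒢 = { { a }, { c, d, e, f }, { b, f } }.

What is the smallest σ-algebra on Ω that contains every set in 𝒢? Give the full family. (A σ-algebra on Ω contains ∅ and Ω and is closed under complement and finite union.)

Answer: σ(𝒢) = { {  }, { a }, { b }, { f }, { a, b }, { a, f }, { b, f }, { a, b, f }, { c, d, e }, { a, c, d, e }, { b, c, d, e }, { c, d, e, f }, { a, b, c, d, e }, { a, c, d, e, f }, { b, c, d, e, f }, Ω }

Trace:
Initial family (5 sets): { {  }, { a }, { b, f }, { c, d, e, f }, Ω }.
Pass 1: 5 new —
  { a, b }  = Ω∖{ c, d, e, f }
  { a, b, f }  = { b, f } ∪ { a }
  { a, c, d, e }  = Ω∖{ b, f }
  { a, c, d, e, f }  = { c, d, e, f } ∪ { a }
  { b, c, d, e, f }  = Ω∖{ a }
Pass 2. New:
  { b }  = Ω∖{ a, c, d, e, f }
  { c, d, e }  = Ω∖{ a, b, f }
  { a, b, c, d, e }  = { a, b } ∪ { a, c, d, e }
Pass 3: +2 →
  { f }  = Ω∖{ a, b, c, d, e }
  { b, c, d, e }  = { c, d, e } ∪ { b }
Pass 4 (1 new):
  { a, f }  = Ω∖{ b, c, d, e }
After Pass 5 the family is unchanged; done.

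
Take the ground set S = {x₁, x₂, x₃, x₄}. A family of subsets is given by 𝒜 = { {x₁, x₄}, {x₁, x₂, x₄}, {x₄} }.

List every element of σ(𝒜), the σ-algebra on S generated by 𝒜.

|σ(𝒜)| = 16.  σ(𝒜) = { {}, {x₁}, {x₂}, {x₃}, {x₄}, {x₁, x₂}, {x₁, x₃}, {x₁, x₄}, {x₂, x₃}, {x₂, x₄}, {x₃, x₄}, {x₁, x₂, x₃}, {x₁, x₂, x₄}, {x₁, x₃, x₄}, {x₂, x₃, x₄}, S }

Trace:
Begin from { {}, {x₄}, {x₁, x₄}, {x₁, x₂, x₄}, S } (that is, 𝒜 plus ∅ and S).
Step 1 adds 3:
  {x₃}  = complement {x₁, x₂, x₄}
  {x₂, x₃}  = complement {x₁, x₄}
  {x₁, x₂, x₃}  = complement {x₄}
Step 2 (3 new):
  {x₃, x₄}  = {x₄} ∪ {x₃}
  {x₁, x₃, x₄}  = {x₃} ∪ {x₁, x₄}
  {x₂, x₃, x₄}  = {x₄} ∪ {x₂, x₃}
Step 3 (3 new):
  {x₁}  = complement {x₂, x₃, x₄}
  {x₂}  = complement {x₁, x₃, x₄}
  {x₁, x₂}  = complement {x₃, x₄}
Step 4: +2 →
  {x₁, x₃}  = {x₃} ∪ {x₁}
  {x₂, x₄}  = {x₄} ∪ {x₂}
Step 5: no new sets; the family is a σ-algebra.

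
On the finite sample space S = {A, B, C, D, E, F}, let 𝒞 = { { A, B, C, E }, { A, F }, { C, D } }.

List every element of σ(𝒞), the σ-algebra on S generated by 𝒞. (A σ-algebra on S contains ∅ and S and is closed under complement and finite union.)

Start: 𝒞 ∪ {∅, S} = { {  }, { A, F }, { C, D }, { A, B, C, E }, S }.
Iteration 1 (6 new):
  { D, F }  = S∖{ A, B, C, E }
  { A, B, E, F }  = S∖{ C, D }
  { A, C, D, F }  = { C, D } ∪ { A, F }
  { B, C, D, E }  = S∖{ A, F }
  { A, B, C, D, E }  = { C, D } ∪ { A, B, C, E }
  { A, B, C, E, F }  = { A, F } ∪ { A, B, C, E }
  (now 11)
Iteration 2: +7 →
  { D }  = S∖{ A, B, C, E, F }
  { F }  = S∖{ A, B, C, D, E }
  { B, E }  = S∖{ A, C, D, F }
  { A, D, F }  = { A, F } ∪ { D, F }
  { C, D, F }  = { C, D } ∪ { D, F }
  { A, B, D, E, F }  = { D, F } ∪ { A, B, E, F }
  { B, C, D, E, F }  = { B, C, D, E } ∪ { D, F }
  (now 18)
Iteration 3 (7 new):
  { A }  = S∖{ B, C, D, E, F }
  { C }  = S∖{ A, B, D, E, F }
  { A, B, E }  = S∖{ C, D, F }
  { B, C, E }  = S∖{ A, D, F }
  { B, D, E }  = { B, E } ∪ { D }
  { B, E, F }  = { B, E } ∪ { F }
  { B, D, E, F }  = { B, E } ∪ { D, F }
  (now 25)
Iteration 4 (7 new):
  { A, C }  = S∖{ B, D, E, F }
  { A, D }  = { A } ∪ { D }
  { C, F }  = { F } ∪ { C }
  { A, C, D }  = S∖{ B, E, F }
  { A, C, F }  = S∖{ B, D, E }
  { A, B, D, E }  = { A } ∪ { B, D, E }
  { B, C, E, F }  = { B, E, F } ∪ { C }
  (now 32)
Iteration 5: no new sets; the family is a σ-algebra.

Therefore σ(𝒞) = { {  }, { A }, { C }, { D }, { F }, { A, C }, { A, D }, { A, F }, { B, E }, { C, D }, { C, F }, { D, F }, { A, B, E }, { A, C, D }, { A, C, F }, { A, D, F }, { B, C, E }, { B, D, E }, { B, E, F }, { C, D, F }, { A, B, C, E }, { A, B, D, E }, { A, B, E, F }, { A, C, D, F }, { B, C, D, E }, { B, C, E, F }, { B, D, E, F }, { A, B, C, D, E }, { A, B, C, E, F }, { A, B, D, E, F }, { B, C, D, E, F }, S } (|σ(𝒞)| = 32).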